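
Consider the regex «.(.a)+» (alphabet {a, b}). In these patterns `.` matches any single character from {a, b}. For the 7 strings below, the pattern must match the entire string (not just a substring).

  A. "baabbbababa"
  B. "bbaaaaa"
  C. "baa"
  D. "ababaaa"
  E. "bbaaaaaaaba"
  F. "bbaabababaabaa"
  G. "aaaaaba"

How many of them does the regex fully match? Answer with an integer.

5

A → no match
B → match
C → match
D → match
E → match
F → no match
G → match
Total matched: 5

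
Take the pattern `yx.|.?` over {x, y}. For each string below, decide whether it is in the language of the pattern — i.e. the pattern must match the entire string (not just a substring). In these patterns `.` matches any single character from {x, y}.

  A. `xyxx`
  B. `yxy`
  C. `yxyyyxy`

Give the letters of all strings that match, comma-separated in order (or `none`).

A. `xyxx` → no match
B. `yxy` → match
C. `yxyyyxy` → no match

B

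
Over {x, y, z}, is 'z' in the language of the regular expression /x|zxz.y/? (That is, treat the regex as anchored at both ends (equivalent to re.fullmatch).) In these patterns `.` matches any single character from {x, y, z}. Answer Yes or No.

No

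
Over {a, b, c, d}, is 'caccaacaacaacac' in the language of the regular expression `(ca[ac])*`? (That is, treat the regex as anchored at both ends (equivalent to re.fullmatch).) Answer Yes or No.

Yes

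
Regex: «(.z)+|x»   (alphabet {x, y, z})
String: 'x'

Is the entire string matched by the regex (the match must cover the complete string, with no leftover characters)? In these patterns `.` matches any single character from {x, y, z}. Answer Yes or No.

Yes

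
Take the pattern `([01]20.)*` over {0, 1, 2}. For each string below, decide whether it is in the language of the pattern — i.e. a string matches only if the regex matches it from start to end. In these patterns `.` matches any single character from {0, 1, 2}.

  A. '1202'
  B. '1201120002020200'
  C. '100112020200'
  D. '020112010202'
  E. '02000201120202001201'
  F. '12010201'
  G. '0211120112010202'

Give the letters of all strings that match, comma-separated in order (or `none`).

A, B, D, E, F

A. '1202' → match
B → match
C. '100112020200' → no match
D. '020112010202' → match
E → match
F. '12010201' → match
G → no match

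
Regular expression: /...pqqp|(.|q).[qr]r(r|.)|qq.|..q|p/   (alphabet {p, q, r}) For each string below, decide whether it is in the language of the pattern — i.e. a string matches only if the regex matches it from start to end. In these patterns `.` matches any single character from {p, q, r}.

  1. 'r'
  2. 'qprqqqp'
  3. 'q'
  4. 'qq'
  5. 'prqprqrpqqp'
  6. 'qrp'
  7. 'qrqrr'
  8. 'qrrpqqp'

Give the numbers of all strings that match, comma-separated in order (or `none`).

1 → no match
2 → no match
3 → no match
4 → no match
5 → no match
6 → no match
7 → match
8 → match

7, 8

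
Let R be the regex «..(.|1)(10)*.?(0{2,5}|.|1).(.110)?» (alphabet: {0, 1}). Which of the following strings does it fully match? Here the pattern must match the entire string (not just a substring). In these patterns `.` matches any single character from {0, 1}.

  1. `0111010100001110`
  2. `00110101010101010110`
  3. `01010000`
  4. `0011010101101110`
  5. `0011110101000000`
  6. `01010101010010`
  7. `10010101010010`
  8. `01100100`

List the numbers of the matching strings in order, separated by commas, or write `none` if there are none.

1 → match
2 → match
3. `01010000` → match
4 → match
5 → no match
6 → match
7 → match
8. `01100100` → no match

1, 2, 3, 4, 6, 7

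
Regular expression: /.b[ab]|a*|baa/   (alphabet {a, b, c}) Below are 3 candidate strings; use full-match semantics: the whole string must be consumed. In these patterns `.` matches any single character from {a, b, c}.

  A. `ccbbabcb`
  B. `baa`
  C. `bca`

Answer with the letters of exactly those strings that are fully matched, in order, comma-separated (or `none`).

B

A → no match
B → match
C → no match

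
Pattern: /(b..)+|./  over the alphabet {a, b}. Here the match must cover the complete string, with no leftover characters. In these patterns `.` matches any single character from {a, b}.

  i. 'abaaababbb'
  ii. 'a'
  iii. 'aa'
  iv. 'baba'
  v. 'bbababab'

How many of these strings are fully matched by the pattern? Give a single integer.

1

i. 'abaaababbb' → no match
ii. 'a' → match
iii. 'aa' → no match
iv. 'baba' → no match
v. 'bbababab' → no match
Total matched: 1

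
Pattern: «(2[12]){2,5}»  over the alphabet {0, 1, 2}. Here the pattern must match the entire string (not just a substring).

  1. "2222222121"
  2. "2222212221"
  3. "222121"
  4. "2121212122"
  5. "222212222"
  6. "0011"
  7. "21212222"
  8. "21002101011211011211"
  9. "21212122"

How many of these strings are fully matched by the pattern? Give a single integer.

1. "2222222121" → match
2. "2222212221" → match
3. "222121" → match
4. "2121212122" → match
5. "222212222" → no match
6. "0011" → no match — must start with "2"
7. "21212222" → match
8 → no match
9. "21212122" → match
Total matched: 6

6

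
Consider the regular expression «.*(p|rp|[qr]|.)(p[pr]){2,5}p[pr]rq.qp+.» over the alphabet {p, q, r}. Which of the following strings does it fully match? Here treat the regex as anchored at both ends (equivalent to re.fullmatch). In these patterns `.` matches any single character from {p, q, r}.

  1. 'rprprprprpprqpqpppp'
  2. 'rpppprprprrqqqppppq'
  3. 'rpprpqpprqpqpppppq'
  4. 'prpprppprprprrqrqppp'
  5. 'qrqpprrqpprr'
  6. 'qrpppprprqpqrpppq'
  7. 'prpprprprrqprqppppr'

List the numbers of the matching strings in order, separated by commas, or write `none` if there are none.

1 → match
2 → match
3 → no match
4 → match
5 → no match
6 → no match
7 → no match

1, 2, 4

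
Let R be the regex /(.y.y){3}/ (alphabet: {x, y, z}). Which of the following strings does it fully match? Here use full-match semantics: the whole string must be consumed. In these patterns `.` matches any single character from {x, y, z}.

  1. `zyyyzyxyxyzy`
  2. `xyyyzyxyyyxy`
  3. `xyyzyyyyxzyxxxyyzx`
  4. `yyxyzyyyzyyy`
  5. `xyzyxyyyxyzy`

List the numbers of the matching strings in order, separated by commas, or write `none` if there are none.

1 → match
2 → match
3 → no match — must end with `y`
4 → match
5 → match

1, 2, 4, 5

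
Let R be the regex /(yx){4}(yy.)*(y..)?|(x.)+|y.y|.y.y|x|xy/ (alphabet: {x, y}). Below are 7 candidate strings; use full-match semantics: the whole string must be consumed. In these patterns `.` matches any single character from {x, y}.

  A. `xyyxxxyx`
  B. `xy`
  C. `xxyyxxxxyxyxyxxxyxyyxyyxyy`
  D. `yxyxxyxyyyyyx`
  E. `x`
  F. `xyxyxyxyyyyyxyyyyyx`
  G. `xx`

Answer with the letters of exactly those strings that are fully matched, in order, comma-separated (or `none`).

B, E, G

A → no match
B → match
C → no match
D → no match
E → match
F → no match
G → match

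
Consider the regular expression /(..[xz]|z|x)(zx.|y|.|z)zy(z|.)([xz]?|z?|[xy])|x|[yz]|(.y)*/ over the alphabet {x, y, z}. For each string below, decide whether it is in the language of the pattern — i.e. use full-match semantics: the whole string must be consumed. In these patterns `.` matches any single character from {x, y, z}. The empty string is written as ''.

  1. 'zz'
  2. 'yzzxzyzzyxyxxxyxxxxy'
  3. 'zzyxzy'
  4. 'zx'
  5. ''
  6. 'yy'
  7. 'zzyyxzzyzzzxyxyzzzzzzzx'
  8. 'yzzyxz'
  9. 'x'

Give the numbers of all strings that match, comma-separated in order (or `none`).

1 → no match
2 → no match
3 → no match
4 → no match
5 → match
6 → match
7 → no match
8 → no match
9 → match

5, 6, 9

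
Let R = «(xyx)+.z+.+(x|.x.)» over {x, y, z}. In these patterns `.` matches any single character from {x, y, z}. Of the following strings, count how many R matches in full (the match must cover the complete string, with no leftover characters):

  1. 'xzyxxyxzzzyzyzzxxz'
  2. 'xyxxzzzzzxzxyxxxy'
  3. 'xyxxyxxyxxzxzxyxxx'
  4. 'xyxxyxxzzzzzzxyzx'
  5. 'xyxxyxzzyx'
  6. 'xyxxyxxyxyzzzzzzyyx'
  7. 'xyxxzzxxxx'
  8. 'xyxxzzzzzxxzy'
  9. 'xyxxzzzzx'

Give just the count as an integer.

7

1 → no match — must start with 'xyx'
2 → match
3 → match
4 → match
5 → match
6 → match
7 → match
8 → no match
9 → match
Total matched: 7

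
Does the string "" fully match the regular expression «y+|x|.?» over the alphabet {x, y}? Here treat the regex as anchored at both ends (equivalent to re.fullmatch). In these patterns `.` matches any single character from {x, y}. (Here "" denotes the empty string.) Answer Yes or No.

Yes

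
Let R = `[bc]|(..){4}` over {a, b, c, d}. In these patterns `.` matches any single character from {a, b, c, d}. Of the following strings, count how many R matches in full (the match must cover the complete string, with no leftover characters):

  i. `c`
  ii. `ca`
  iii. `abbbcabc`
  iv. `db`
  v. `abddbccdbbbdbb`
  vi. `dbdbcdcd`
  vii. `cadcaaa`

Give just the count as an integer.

3

i. `c` → match
ii. `ca` → no match
iii. `abbbcabc` → match
iv. `db` → no match
v → no match
vi. `dbdbcdcd` → match
vii. `cadcaaa` → no match
Total matched: 3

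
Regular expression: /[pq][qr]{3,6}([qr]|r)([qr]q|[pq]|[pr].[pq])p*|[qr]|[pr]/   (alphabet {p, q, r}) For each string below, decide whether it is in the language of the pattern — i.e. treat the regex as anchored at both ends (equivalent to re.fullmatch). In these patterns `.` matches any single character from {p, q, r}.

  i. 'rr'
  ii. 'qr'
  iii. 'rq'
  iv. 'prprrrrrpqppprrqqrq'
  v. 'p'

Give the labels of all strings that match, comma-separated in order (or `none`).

i → no match
ii → no match
iii → no match
iv → no match
v → match

v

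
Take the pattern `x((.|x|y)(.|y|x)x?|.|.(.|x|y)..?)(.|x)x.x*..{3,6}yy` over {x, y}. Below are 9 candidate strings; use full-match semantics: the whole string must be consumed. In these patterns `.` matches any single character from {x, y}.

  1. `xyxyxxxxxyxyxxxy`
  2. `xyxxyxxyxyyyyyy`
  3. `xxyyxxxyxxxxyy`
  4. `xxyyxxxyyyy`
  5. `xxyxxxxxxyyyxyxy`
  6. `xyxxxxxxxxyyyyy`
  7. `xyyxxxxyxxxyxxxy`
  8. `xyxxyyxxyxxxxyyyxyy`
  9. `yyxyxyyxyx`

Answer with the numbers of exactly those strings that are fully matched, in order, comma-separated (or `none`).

2, 3, 6

1 → no match — must end with `yy`
2 → match
3 → match
4 → no match
5 → no match — must end with `yy`
6 → match
7 → no match — must end with `yy`
8 → no match
9 → no match — must start with `x`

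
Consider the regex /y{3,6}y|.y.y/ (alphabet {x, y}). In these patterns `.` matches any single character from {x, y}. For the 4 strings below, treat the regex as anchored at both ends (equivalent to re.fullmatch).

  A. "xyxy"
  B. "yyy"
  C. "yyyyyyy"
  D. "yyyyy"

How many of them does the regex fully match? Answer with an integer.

A → match
B → no match
C → match
D → match
Total matched: 3

3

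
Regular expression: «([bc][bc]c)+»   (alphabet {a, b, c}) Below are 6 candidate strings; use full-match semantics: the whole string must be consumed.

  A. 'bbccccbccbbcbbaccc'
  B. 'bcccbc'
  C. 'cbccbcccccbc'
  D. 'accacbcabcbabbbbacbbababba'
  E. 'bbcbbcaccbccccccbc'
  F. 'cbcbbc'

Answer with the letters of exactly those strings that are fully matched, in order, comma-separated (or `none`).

B, C, F

A → no match
B → match
C → match
D → no match — must end with 'c'
E → no match
F → match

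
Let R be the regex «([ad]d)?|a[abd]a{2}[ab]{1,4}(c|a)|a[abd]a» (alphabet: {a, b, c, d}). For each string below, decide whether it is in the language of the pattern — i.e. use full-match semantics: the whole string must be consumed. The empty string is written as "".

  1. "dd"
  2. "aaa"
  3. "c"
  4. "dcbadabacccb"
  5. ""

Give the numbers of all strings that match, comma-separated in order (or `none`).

1 → match
2 → match
3 → no match
4 → no match
5 → match

1, 2, 5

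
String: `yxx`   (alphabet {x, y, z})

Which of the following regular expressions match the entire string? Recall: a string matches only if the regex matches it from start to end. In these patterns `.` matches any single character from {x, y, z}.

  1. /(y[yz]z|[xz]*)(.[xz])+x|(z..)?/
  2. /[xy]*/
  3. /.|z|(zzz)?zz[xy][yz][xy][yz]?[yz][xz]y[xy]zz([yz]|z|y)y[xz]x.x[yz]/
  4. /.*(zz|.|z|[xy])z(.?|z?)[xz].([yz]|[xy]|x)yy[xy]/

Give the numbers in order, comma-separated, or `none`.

1 → match
2 → match
3 → no match
4 → no match

1, 2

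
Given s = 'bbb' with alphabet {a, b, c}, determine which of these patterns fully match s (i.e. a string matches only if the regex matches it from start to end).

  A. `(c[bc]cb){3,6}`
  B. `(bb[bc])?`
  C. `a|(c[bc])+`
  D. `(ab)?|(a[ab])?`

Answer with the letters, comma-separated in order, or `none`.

A → no match — must start with 'c'
B → match
C → no match
D → no match

B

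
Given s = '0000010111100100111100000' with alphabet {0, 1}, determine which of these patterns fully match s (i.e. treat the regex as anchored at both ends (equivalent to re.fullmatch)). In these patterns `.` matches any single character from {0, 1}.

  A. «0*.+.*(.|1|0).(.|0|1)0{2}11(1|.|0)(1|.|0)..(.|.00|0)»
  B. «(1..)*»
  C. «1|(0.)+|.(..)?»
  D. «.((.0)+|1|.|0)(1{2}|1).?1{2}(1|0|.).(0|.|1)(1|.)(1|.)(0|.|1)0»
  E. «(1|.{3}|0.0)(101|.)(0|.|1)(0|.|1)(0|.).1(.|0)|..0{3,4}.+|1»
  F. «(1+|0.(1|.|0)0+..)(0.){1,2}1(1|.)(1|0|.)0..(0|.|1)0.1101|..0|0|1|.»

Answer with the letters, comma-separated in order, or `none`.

A, E

A → match
B → no match
C → no match
D → no match
E → match
F → no match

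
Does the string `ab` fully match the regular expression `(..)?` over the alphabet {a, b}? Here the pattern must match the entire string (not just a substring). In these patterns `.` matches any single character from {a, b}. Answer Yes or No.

Yes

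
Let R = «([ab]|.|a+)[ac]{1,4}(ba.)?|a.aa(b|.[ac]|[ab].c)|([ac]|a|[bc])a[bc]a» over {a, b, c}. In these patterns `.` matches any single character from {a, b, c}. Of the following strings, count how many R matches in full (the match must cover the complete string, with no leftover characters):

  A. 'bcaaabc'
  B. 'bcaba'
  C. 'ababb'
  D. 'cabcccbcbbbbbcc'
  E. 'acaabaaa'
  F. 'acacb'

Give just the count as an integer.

A → no match
B → no match
C → no match
D → no match
E → no match
F → no match
Total matched: 0

0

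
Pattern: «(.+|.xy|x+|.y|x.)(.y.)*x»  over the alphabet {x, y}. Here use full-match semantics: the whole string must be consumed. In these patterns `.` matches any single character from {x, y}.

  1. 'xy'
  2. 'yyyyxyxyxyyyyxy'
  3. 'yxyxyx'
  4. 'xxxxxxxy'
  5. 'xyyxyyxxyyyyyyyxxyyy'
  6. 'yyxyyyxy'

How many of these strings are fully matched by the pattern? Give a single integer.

1 → no match — must end with 'x'
2 → no match — must end with 'x'
3 → match
4 → no match — must end with 'x'
5 → no match — must end with 'x'
6 → no match — must end with 'x'
Total matched: 1

1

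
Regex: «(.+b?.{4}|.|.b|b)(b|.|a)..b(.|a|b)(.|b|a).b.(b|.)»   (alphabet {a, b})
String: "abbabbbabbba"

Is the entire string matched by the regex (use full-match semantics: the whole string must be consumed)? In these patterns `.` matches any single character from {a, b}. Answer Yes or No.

Yes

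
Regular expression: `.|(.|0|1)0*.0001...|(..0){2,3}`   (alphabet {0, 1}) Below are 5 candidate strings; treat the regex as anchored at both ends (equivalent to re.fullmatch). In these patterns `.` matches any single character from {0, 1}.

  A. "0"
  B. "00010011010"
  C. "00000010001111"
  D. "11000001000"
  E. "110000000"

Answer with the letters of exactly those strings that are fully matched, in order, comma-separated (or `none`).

A, C, E

A. "0" → match
B. "00010011010" → no match
C → match
D. "11000001000" → no match
E. "110000000" → match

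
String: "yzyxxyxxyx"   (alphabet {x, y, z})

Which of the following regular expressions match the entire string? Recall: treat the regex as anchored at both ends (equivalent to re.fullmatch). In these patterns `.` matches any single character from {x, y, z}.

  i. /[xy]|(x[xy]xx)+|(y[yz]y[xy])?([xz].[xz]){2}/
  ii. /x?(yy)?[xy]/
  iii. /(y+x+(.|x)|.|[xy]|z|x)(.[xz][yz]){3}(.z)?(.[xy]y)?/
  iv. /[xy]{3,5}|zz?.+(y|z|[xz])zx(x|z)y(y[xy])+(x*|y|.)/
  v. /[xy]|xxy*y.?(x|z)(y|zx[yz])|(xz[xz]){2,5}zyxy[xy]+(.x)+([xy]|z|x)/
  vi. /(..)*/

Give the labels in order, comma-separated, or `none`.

i, vi

i → match
ii → no match
iii → no match
iv → no match
v → no match
vi → match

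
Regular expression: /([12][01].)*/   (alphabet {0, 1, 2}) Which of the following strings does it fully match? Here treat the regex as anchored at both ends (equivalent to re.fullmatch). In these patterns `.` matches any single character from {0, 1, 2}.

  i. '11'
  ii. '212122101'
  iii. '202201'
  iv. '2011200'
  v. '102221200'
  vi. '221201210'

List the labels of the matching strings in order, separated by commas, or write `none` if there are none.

i → no match
ii → no match
iii → match
iv → no match
v → no match
vi → no match

iii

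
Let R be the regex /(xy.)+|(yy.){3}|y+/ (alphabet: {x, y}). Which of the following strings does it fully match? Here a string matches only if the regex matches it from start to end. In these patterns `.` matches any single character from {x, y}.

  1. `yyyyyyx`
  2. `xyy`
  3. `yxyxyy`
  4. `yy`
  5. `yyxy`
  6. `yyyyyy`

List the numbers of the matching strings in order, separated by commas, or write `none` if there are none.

1 → no match
2 → match
3 → no match
4 → match
5 → no match
6 → match

2, 4, 6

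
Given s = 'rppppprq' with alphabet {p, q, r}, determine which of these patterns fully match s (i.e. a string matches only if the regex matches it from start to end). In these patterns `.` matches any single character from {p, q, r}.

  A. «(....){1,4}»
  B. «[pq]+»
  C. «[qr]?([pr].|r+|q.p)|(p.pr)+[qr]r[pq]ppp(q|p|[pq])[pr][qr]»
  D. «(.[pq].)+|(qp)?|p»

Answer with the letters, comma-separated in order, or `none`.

A

A → match
B → no match
C → no match
D → no match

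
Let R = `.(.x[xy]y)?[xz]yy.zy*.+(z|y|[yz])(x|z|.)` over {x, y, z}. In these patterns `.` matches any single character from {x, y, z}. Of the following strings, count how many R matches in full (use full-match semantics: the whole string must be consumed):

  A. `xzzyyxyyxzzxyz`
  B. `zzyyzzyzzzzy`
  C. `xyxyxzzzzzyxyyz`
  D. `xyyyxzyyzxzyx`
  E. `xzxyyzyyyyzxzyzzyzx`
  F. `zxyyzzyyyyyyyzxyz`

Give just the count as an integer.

A → no match
B → match
C → no match
D → no match
E → no match
F → match
Total matched: 2

2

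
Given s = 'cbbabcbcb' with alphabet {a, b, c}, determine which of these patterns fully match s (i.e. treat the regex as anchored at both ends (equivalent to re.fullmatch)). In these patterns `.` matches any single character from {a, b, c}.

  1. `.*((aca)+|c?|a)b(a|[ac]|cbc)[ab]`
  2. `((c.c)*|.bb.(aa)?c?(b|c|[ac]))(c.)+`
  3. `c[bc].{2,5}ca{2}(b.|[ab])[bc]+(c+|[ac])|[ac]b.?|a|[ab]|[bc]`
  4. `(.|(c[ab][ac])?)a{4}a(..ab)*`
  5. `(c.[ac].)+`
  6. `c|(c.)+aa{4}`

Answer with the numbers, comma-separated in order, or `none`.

1 → match
2 → match
3 → no match
4 → no match
5 → no match
6 → no match

1, 2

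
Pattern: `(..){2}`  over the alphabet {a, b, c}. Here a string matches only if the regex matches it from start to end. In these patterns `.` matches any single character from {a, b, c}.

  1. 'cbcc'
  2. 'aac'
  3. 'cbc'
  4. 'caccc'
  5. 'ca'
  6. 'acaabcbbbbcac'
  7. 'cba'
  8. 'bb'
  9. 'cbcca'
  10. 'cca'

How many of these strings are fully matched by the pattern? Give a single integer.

1. 'cbcc' → match
2. 'aac' → no match
3. 'cbc' → no match
4. 'caccc' → no match
5. 'ca' → no match
6 → no match
7. 'cba' → no match
8. 'bb' → no match
9. 'cbcca' → no match
10. 'cca' → no match
Total matched: 1

1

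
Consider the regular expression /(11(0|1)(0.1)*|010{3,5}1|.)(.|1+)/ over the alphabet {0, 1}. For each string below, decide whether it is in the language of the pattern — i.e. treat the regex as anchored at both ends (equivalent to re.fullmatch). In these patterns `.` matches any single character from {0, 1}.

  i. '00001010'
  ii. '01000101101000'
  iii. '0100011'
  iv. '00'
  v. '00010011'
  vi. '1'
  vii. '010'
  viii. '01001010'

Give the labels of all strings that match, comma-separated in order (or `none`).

i → no match
ii → no match
iii → match
iv → match
v → no match
vi → no match
vii → no match
viii → no match

iii, iv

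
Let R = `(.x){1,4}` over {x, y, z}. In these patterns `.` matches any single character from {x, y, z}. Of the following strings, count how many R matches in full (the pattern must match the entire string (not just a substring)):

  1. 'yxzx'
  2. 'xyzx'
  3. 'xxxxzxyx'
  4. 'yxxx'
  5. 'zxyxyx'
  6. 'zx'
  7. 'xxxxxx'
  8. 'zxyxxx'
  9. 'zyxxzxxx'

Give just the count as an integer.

7

1 → match
2 → no match
3 → match
4 → match
5 → match
6 → match
7 → match
8 → match
9 → no match
Total matched: 7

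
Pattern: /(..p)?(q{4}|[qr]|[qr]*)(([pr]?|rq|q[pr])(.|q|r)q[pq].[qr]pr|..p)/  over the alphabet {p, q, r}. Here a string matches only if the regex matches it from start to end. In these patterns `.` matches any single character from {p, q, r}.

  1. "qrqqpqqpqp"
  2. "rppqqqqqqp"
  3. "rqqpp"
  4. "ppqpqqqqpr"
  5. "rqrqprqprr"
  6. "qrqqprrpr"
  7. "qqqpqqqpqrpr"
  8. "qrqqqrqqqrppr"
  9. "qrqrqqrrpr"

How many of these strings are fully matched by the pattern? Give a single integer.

4

1. "qrqqpqqpqp" → no match
2. "rppqqqqqqp" → match
3. "rqqpp" → match
4. "ppqpqqqqpr" → no match
5. "rqrqprqprr" → no match
6. "qrqqprrpr" → match
7. "qqqpqqqpqrpr" → no match
8 → no match
9. "qrqrqqrrpr" → match
Total matched: 4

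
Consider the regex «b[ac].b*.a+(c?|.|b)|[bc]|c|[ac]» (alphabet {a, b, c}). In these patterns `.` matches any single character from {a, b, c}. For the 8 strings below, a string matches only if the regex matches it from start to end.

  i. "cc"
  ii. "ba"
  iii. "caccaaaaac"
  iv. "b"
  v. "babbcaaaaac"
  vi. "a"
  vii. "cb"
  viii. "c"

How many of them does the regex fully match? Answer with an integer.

i. "cc" → no match
ii. "ba" → no match
iii. "caccaaaaac" → no match
iv. "b" → match
v. "babbcaaaaac" → match
vi. "a" → match
vii. "cb" → no match
viii. "c" → match
Total matched: 4

4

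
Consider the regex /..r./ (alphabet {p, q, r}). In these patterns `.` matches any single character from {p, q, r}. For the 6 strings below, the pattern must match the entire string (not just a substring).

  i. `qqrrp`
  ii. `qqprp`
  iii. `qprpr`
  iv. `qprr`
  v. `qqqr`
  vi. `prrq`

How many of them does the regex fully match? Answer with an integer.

i. `qqrrp` → no match
ii. `qqprp` → no match
iii. `qprpr` → no match
iv. `qprr` → match
v. `qqqr` → no match
vi. `prrq` → match
Total matched: 2

2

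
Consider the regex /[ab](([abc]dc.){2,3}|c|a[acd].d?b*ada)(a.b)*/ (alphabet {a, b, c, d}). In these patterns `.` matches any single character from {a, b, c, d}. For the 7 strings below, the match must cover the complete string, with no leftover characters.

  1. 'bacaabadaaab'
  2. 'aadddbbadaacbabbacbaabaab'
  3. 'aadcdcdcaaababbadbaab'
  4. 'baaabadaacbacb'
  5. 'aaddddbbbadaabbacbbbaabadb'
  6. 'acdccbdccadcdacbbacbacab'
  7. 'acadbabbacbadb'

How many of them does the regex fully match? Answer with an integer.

1. 'bacaabadaaab' → no match
2 → match
3 → match
4 → match
5 → no match
6 → no match
7 → match
Total matched: 4

4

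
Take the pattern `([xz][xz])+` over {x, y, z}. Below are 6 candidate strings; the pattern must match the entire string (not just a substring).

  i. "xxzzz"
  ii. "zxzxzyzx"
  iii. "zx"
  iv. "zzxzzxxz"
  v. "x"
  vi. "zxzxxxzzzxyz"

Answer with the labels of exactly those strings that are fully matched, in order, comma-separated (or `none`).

iii, iv

i → no match
ii → no match
iii → match
iv → match
v → no match
vi → no match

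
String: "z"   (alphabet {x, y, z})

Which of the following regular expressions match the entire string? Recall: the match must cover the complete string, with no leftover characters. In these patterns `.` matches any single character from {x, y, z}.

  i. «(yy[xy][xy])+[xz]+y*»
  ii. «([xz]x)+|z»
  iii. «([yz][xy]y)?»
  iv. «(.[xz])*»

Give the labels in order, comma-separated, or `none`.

ii

i → no match — must start with "yy"
ii → match
iii → no match
iv → no match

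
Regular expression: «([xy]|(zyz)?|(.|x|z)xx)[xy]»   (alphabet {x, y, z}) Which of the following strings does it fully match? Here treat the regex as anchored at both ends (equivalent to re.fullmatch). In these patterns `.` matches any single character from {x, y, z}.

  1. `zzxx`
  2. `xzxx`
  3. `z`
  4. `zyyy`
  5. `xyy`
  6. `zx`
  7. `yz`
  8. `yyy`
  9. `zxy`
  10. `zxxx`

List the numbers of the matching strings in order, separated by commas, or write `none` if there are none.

1. `zzxx` → no match
2. `xzxx` → no match
3. `z` → no match
4. `zyyy` → no match
5. `xyy` → no match
6. `zx` → no match
7. `yz` → no match
8. `yyy` → no match
9. `zxy` → no match
10. `zxxx` → match

10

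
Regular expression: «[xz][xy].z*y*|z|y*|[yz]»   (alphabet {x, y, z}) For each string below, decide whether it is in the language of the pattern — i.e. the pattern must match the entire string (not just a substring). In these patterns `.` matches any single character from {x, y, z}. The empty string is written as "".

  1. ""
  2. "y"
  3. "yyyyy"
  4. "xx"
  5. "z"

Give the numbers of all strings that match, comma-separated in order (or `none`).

1 → match
2 → match
3 → match
4 → no match
5 → match

1, 2, 3, 5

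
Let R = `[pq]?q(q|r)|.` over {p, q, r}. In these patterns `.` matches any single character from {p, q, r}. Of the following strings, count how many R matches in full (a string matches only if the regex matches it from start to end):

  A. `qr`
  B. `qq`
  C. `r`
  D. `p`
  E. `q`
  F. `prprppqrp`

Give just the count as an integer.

5

A → match
B → match
C → match
D → match
E → match
F → no match
Total matched: 5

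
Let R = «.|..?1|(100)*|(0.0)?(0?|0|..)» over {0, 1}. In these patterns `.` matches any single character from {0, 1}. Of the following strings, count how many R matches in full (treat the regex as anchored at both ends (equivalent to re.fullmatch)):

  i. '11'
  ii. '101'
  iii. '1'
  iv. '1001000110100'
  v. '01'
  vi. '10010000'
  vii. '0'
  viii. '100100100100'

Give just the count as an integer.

i → match
ii → match
iii → match
iv → no match
v → match
vi → no match
vii → match
viii → match
Total matched: 6

6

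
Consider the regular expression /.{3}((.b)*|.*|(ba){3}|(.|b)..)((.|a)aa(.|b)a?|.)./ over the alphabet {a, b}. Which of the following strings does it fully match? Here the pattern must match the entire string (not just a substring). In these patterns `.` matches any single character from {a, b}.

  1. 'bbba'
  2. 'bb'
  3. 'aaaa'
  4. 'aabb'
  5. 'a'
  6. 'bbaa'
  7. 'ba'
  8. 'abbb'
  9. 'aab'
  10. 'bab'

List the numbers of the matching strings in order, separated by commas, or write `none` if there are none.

1 → no match
2 → no match
3 → no match
4 → no match
5 → no match
6 → no match
7 → no match
8 → no match
9 → no match
10 → no match

none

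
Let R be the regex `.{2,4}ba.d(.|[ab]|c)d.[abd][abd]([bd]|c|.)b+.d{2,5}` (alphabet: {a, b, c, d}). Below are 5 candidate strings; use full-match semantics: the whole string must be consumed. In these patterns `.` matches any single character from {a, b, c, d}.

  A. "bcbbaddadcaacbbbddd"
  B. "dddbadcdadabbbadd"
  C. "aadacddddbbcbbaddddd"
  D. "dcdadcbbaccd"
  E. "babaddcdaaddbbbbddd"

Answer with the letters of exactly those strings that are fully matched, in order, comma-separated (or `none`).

A → match
B → no match
C → no match
D → no match
E → match

A, E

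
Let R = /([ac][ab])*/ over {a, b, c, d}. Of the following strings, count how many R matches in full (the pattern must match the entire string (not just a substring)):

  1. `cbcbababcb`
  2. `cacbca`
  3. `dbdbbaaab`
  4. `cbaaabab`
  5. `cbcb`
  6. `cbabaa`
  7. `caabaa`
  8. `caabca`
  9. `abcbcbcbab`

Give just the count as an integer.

8

1 → match
2 → match
3 → no match
4 → match
5 → match
6 → match
7 → match
8 → match
9 → match
Total matched: 8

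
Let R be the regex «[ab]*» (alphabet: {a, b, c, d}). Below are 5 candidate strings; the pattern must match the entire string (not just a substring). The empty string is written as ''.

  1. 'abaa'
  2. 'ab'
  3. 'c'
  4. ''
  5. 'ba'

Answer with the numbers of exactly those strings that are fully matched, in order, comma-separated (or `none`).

1 → match
2 → match
3 → no match
4 → match
5 → match

1, 2, 4, 5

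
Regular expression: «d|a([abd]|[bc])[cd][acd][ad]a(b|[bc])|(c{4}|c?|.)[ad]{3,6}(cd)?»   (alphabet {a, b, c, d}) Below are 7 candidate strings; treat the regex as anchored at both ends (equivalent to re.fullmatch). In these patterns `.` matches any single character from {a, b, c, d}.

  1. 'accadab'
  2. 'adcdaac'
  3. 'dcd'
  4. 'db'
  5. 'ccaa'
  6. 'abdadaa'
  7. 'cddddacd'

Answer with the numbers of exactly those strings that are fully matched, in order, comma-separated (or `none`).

1, 2, 7

1 → match
2 → match
3 → no match
4 → no match
5 → no match
6 → no match
7 → match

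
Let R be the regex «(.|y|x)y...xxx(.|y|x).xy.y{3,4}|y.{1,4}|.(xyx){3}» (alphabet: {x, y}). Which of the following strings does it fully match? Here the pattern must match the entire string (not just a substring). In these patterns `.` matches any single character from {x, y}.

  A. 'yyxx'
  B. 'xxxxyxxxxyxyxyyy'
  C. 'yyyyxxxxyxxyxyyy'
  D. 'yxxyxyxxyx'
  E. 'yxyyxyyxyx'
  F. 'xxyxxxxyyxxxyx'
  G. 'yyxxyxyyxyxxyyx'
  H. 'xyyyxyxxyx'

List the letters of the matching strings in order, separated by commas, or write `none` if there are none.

A → match
B → no match
C → match
D → no match
E → no match
F → no match
G → no match
H → no match

A, C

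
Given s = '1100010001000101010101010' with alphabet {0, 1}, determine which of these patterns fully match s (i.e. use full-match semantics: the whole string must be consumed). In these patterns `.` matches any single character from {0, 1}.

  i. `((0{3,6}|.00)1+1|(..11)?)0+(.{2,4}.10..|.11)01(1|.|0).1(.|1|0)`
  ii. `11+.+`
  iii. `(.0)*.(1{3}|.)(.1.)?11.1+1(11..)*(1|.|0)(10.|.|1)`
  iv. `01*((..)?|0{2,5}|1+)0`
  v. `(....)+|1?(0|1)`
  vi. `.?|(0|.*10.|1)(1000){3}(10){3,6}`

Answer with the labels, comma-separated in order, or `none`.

ii, vi

i → no match
ii → match
iii → no match
iv → no match — must start with '0'
v → no match
vi → match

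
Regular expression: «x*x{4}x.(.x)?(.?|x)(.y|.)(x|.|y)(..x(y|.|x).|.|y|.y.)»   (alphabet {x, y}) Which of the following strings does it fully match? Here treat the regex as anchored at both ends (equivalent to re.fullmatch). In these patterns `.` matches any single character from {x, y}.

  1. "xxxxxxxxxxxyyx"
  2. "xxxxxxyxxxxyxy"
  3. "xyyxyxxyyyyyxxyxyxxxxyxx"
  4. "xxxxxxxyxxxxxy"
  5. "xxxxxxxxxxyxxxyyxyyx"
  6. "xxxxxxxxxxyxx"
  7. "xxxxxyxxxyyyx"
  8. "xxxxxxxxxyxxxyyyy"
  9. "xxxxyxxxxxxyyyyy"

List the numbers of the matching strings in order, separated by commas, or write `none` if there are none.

1 → match
2 → match
3 → no match
4 → match
5 → match
6 → match
7 → match
8 → match
9 → no match

1, 2, 4, 5, 6, 7, 8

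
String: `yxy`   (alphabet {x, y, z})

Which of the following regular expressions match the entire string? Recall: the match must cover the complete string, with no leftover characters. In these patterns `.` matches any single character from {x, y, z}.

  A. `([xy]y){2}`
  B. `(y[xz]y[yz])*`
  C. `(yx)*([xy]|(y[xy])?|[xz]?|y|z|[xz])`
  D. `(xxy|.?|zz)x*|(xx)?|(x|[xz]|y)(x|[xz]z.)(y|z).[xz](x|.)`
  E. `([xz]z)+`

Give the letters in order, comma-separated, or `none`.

A → no match
B → no match
C → match
D → no match
E → no match — must end with `z`

C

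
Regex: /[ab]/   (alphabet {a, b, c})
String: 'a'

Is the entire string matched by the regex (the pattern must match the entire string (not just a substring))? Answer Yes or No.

Yes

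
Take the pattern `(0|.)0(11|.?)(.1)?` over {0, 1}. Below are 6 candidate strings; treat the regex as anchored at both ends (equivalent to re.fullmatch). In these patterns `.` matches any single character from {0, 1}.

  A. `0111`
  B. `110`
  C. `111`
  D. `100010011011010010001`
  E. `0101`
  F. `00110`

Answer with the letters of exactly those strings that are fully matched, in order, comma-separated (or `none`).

A → no match
B → no match
C → no match
D → no match
E → no match
F → no match

none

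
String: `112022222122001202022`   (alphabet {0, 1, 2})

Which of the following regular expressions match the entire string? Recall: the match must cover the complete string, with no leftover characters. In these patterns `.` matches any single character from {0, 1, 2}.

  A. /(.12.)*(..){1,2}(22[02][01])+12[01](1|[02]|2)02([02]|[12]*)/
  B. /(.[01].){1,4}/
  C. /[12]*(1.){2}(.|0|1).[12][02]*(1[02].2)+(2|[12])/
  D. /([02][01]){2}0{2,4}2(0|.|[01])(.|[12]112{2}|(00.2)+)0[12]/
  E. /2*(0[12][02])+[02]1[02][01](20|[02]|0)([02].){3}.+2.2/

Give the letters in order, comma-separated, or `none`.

A → match
B → no match
C → no match
D → no match
E → no match

A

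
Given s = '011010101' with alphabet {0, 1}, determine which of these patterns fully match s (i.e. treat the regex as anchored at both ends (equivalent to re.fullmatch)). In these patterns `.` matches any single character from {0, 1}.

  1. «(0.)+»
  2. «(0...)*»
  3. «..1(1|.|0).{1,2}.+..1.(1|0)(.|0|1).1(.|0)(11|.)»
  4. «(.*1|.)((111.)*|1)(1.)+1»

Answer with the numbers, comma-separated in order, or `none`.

4

1 → no match
2 → no match
3 → no match
4 → match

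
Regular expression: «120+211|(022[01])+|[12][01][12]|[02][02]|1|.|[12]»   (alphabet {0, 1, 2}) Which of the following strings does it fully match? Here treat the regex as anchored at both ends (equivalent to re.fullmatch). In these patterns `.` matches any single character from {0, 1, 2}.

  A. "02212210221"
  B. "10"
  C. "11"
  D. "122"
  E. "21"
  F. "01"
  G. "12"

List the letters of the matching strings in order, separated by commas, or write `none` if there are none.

none

A → no match
B → no match
C → no match
D → no match
E → no match
F → no match
G → no match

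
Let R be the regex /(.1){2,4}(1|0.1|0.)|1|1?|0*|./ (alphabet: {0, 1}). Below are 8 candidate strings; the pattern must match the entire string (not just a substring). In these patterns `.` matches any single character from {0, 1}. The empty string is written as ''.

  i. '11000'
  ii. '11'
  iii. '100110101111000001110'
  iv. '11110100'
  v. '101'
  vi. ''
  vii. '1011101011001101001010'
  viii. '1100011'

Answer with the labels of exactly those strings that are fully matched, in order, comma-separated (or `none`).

iv, vi

i → no match
ii → no match
iii → no match
iv → match
v → no match
vi → match
vii → no match
viii → no match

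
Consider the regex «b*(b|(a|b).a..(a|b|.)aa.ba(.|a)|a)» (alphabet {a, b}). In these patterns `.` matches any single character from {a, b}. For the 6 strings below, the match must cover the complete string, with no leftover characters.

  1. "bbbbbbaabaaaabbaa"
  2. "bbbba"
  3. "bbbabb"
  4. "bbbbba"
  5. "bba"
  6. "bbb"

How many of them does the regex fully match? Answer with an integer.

1 → match
2 → match
3 → no match
4 → match
5 → match
6 → match
Total matched: 5

5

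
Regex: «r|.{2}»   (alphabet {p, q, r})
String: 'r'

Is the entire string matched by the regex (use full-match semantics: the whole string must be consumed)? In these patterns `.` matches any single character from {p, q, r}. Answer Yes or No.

Yes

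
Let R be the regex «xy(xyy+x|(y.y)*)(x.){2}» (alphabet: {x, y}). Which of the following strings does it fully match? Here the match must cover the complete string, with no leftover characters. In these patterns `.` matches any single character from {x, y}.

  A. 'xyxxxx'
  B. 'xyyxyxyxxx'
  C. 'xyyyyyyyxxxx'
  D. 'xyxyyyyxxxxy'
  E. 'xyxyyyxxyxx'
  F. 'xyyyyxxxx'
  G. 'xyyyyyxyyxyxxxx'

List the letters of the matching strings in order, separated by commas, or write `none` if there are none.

A → match
B → no match
C → match
D → match
E → match
F → match
G → match

A, C, D, E, F, G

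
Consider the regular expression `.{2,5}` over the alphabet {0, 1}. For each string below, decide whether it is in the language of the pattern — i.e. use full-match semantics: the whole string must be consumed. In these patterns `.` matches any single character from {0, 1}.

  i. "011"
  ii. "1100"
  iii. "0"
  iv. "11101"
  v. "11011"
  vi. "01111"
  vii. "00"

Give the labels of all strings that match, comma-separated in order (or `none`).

i → match
ii → match
iii → no match
iv → match
v → match
vi → match
vii → match

i, ii, iv, v, vi, vii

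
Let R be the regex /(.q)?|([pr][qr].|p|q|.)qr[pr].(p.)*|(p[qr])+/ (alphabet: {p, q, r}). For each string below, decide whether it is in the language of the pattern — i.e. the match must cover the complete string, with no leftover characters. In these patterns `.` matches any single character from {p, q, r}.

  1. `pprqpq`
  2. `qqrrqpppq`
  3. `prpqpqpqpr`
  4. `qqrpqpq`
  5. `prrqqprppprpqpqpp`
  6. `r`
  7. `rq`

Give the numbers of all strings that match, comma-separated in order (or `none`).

1 → no match
2 → match
3 → match
4 → match
5 → no match
6 → no match
7 → match

2, 3, 4, 7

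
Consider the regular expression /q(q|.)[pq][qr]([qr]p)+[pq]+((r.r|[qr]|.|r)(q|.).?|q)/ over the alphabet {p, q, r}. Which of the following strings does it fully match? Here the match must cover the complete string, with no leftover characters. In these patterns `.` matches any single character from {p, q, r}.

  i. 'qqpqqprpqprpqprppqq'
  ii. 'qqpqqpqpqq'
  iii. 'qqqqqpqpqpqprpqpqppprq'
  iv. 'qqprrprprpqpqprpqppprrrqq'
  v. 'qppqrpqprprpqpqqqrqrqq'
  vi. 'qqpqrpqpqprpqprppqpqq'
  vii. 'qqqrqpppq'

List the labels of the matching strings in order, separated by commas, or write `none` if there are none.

i → match
ii → match
iii → match
iv → match
v → match
vi → match
vii → match

i, ii, iii, iv, v, vi, vii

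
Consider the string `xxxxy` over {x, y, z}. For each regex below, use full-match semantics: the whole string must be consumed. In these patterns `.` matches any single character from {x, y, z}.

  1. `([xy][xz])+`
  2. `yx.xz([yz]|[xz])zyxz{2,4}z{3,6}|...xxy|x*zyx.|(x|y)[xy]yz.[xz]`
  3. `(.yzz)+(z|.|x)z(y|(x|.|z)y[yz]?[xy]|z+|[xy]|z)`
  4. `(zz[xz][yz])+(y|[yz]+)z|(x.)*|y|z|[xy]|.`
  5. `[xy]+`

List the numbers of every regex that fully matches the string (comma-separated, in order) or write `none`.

5

1 → no match
2 → no match
3 → no match
4 → no match
5 → match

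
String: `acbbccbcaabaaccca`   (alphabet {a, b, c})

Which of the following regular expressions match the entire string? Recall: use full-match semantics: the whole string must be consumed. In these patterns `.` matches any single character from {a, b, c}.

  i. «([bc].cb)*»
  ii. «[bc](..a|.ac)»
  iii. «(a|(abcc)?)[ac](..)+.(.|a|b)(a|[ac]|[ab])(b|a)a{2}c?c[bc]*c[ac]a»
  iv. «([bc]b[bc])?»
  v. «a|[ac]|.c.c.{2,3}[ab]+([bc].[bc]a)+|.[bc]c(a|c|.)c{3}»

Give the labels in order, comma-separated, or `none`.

i → no match
ii → no match
iii → match
iv → no match
v → no match

iii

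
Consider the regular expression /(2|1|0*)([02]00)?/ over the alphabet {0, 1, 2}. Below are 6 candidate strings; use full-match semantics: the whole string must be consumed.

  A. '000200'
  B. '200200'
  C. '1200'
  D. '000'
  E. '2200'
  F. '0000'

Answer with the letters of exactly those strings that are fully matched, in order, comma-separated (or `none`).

A. '000200' → match
B. '200200' → no match
C. '1200' → match
D. '000' → match
E. '2200' → match
F. '0000' → match

A, C, D, E, F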